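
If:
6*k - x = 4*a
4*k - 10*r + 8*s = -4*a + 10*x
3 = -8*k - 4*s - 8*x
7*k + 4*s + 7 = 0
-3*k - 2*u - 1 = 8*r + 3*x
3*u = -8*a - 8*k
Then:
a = -9917/6228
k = -1492/1557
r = -1763/1038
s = -455/6228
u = 3530/519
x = 965/1557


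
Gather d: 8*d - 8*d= 0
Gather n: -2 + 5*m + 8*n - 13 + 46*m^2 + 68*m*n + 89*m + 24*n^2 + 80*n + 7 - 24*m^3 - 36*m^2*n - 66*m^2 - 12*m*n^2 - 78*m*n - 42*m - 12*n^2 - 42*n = -24*m^3 - 20*m^2 + 52*m + n^2*(12 - 12*m) + n*(-36*m^2 - 10*m + 46) - 8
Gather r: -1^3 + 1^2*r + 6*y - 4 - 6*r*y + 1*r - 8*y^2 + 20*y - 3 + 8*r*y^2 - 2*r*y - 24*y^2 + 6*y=r*(8*y^2 - 8*y + 2) - 32*y^2 + 32*y - 8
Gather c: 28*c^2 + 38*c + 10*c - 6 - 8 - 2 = 28*c^2 + 48*c - 16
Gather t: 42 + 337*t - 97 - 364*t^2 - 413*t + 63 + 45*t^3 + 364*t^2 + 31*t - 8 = 45*t^3 - 45*t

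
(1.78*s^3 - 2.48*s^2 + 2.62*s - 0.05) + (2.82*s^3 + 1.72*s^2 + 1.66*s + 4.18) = 4.6*s^3 - 0.76*s^2 + 4.28*s + 4.13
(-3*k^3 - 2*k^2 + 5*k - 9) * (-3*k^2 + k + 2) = 9*k^5 + 3*k^4 - 23*k^3 + 28*k^2 + k - 18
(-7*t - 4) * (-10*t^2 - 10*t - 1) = 70*t^3 + 110*t^2 + 47*t + 4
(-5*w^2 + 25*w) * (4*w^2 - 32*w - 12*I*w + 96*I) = -20*w^4 + 260*w^3 + 60*I*w^3 - 800*w^2 - 780*I*w^2 + 2400*I*w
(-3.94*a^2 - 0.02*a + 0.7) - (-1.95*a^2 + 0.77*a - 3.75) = -1.99*a^2 - 0.79*a + 4.45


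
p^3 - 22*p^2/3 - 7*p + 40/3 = (p - 8)*(p - 1)*(p + 5/3)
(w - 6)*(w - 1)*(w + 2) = w^3 - 5*w^2 - 8*w + 12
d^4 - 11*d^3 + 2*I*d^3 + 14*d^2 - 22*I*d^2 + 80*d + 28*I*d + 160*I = (d - 8)*(d - 5)*(d + 2)*(d + 2*I)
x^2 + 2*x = x*(x + 2)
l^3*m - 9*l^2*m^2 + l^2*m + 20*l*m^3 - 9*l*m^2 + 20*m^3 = (l - 5*m)*(l - 4*m)*(l*m + m)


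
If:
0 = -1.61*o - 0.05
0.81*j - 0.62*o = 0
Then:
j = -0.02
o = -0.03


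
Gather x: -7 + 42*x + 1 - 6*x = 36*x - 6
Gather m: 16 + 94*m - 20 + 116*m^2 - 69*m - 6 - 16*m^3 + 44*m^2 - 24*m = -16*m^3 + 160*m^2 + m - 10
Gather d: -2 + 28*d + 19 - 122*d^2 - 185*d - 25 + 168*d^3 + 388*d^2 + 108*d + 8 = 168*d^3 + 266*d^2 - 49*d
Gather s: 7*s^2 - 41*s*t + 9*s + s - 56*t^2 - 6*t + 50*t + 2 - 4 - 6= 7*s^2 + s*(10 - 41*t) - 56*t^2 + 44*t - 8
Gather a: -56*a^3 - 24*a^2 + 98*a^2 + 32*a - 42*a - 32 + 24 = -56*a^3 + 74*a^2 - 10*a - 8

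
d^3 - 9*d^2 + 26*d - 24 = (d - 4)*(d - 3)*(d - 2)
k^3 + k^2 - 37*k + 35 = (k - 5)*(k - 1)*(k + 7)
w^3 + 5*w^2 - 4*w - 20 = (w - 2)*(w + 2)*(w + 5)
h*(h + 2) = h^2 + 2*h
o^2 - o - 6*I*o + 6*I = (o - 1)*(o - 6*I)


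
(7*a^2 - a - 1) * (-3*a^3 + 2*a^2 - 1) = -21*a^5 + 17*a^4 + a^3 - 9*a^2 + a + 1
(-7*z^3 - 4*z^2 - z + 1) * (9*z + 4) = -63*z^4 - 64*z^3 - 25*z^2 + 5*z + 4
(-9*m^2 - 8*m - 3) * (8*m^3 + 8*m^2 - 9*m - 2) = -72*m^5 - 136*m^4 - 7*m^3 + 66*m^2 + 43*m + 6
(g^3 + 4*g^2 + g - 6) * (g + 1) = g^4 + 5*g^3 + 5*g^2 - 5*g - 6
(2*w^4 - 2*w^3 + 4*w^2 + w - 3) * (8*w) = 16*w^5 - 16*w^4 + 32*w^3 + 8*w^2 - 24*w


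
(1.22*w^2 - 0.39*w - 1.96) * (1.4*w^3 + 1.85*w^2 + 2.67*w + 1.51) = 1.708*w^5 + 1.711*w^4 - 0.2081*w^3 - 2.8251*w^2 - 5.8221*w - 2.9596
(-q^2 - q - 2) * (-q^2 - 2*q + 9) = q^4 + 3*q^3 - 5*q^2 - 5*q - 18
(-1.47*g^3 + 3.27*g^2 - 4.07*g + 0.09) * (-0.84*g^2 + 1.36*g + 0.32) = 1.2348*g^5 - 4.746*g^4 + 7.3956*g^3 - 4.5644*g^2 - 1.18*g + 0.0288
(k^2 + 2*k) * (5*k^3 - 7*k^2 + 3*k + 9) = 5*k^5 + 3*k^4 - 11*k^3 + 15*k^2 + 18*k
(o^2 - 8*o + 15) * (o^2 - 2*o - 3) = o^4 - 10*o^3 + 28*o^2 - 6*o - 45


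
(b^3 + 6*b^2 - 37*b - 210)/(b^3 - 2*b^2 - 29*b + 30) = (b + 7)/(b - 1)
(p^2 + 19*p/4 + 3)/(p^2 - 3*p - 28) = (p + 3/4)/(p - 7)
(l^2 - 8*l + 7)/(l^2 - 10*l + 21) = (l - 1)/(l - 3)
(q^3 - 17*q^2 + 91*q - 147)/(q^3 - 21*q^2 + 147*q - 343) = (q - 3)/(q - 7)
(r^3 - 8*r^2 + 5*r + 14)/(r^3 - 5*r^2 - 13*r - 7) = (r - 2)/(r + 1)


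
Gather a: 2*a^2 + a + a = 2*a^2 + 2*a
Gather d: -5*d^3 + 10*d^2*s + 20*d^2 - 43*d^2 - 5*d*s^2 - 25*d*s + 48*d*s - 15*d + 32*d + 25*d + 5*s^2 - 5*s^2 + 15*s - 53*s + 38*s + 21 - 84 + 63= -5*d^3 + d^2*(10*s - 23) + d*(-5*s^2 + 23*s + 42)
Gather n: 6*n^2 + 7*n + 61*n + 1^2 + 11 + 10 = 6*n^2 + 68*n + 22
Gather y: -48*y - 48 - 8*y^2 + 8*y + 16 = -8*y^2 - 40*y - 32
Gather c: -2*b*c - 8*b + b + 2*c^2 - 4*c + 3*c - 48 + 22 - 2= -7*b + 2*c^2 + c*(-2*b - 1) - 28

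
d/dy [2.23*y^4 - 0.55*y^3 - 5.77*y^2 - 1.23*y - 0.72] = 8.92*y^3 - 1.65*y^2 - 11.54*y - 1.23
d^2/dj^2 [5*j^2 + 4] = 10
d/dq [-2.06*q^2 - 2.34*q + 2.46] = -4.12*q - 2.34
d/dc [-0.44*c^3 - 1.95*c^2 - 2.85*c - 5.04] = -1.32*c^2 - 3.9*c - 2.85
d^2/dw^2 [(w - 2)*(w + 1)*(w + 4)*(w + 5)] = 12*w^2 + 48*w + 18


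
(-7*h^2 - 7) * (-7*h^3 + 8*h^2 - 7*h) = 49*h^5 - 56*h^4 + 98*h^3 - 56*h^2 + 49*h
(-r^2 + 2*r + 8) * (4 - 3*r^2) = 3*r^4 - 6*r^3 - 28*r^2 + 8*r + 32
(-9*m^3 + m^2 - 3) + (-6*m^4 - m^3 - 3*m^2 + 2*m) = -6*m^4 - 10*m^3 - 2*m^2 + 2*m - 3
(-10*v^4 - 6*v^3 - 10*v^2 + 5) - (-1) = -10*v^4 - 6*v^3 - 10*v^2 + 6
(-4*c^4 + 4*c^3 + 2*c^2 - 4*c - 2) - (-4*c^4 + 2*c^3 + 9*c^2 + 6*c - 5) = 2*c^3 - 7*c^2 - 10*c + 3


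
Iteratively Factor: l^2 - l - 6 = (l - 3)*(l + 2)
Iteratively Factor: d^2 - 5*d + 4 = (d - 1)*(d - 4)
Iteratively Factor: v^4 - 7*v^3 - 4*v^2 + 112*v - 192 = (v + 4)*(v^3 - 11*v^2 + 40*v - 48) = (v - 4)*(v + 4)*(v^2 - 7*v + 12) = (v - 4)*(v - 3)*(v + 4)*(v - 4)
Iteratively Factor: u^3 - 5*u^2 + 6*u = (u)*(u^2 - 5*u + 6) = u*(u - 2)*(u - 3)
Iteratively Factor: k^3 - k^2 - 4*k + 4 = (k - 2)*(k^2 + k - 2) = (k - 2)*(k + 2)*(k - 1)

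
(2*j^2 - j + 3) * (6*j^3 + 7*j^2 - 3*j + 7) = 12*j^5 + 8*j^4 + 5*j^3 + 38*j^2 - 16*j + 21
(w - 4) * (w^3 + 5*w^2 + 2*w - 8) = w^4 + w^3 - 18*w^2 - 16*w + 32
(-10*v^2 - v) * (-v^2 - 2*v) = 10*v^4 + 21*v^3 + 2*v^2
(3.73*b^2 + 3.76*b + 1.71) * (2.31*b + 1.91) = 8.6163*b^3 + 15.8099*b^2 + 11.1317*b + 3.2661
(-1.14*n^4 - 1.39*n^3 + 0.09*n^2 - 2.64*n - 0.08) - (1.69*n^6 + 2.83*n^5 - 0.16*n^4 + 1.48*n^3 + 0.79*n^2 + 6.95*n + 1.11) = -1.69*n^6 - 2.83*n^5 - 0.98*n^4 - 2.87*n^3 - 0.7*n^2 - 9.59*n - 1.19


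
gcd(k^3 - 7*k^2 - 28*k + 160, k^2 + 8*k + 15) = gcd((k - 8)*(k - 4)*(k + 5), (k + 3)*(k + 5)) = k + 5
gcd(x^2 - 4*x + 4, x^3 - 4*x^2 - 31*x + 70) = x - 2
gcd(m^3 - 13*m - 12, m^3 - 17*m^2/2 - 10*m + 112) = m - 4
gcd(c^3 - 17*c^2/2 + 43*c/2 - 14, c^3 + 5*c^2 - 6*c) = c - 1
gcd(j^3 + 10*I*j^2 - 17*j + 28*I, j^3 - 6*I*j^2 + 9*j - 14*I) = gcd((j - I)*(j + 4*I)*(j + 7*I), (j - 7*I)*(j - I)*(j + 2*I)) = j - I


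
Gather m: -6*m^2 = -6*m^2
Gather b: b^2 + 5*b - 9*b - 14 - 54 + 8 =b^2 - 4*b - 60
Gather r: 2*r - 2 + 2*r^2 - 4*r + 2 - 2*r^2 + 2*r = 0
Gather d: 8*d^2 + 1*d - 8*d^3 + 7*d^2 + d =-8*d^3 + 15*d^2 + 2*d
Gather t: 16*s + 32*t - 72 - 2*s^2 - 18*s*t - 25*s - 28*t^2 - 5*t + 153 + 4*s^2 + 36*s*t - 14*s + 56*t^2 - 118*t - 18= 2*s^2 - 23*s + 28*t^2 + t*(18*s - 91) + 63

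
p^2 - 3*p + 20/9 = (p - 5/3)*(p - 4/3)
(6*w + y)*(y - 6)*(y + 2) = 6*w*y^2 - 24*w*y - 72*w + y^3 - 4*y^2 - 12*y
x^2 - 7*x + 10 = (x - 5)*(x - 2)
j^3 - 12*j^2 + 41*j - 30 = (j - 6)*(j - 5)*(j - 1)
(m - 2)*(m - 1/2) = m^2 - 5*m/2 + 1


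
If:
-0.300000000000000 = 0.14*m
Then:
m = -2.14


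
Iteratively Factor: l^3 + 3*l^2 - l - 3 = (l - 1)*(l^2 + 4*l + 3) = (l - 1)*(l + 3)*(l + 1)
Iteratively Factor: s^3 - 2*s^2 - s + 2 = (s - 1)*(s^2 - s - 2) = (s - 1)*(s + 1)*(s - 2)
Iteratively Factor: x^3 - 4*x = (x - 2)*(x^2 + 2*x) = x*(x - 2)*(x + 2)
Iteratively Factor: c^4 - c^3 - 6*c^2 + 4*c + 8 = (c + 1)*(c^3 - 2*c^2 - 4*c + 8) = (c - 2)*(c + 1)*(c^2 - 4) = (c - 2)^2*(c + 1)*(c + 2)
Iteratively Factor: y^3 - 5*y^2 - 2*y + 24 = (y - 4)*(y^2 - y - 6) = (y - 4)*(y - 3)*(y + 2)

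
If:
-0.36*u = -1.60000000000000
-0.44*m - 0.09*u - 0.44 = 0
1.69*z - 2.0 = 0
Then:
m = -1.91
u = 4.44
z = 1.18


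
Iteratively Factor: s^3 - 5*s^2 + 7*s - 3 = (s - 1)*(s^2 - 4*s + 3) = (s - 1)^2*(s - 3)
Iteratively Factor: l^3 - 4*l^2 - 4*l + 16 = (l + 2)*(l^2 - 6*l + 8) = (l - 4)*(l + 2)*(l - 2)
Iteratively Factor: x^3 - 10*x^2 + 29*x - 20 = (x - 5)*(x^2 - 5*x + 4) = (x - 5)*(x - 4)*(x - 1)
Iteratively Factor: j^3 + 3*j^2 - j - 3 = (j + 3)*(j^2 - 1) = (j - 1)*(j + 3)*(j + 1)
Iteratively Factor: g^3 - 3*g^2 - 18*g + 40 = (g - 5)*(g^2 + 2*g - 8) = (g - 5)*(g - 2)*(g + 4)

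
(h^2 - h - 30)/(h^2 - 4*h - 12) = (h + 5)/(h + 2)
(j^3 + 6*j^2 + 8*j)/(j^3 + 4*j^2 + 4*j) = (j + 4)/(j + 2)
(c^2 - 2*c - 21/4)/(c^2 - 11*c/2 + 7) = (c + 3/2)/(c - 2)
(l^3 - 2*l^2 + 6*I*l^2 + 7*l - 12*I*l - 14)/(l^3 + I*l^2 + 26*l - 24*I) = (l^2 + l*(-2 + 7*I) - 14*I)/(l^2 + 2*I*l + 24)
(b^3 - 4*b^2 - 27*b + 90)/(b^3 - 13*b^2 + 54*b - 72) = (b + 5)/(b - 4)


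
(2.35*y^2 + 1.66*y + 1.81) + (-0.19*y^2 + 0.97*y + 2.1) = 2.16*y^2 + 2.63*y + 3.91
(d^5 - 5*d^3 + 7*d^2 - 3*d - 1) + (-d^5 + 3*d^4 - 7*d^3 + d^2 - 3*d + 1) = 3*d^4 - 12*d^3 + 8*d^2 - 6*d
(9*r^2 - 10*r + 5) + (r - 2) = 9*r^2 - 9*r + 3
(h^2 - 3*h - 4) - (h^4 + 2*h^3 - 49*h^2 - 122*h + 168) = -h^4 - 2*h^3 + 50*h^2 + 119*h - 172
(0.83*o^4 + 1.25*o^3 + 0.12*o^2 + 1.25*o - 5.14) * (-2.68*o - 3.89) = -2.2244*o^5 - 6.5787*o^4 - 5.1841*o^3 - 3.8168*o^2 + 8.9127*o + 19.9946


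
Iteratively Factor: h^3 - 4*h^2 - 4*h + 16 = (h - 4)*(h^2 - 4) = (h - 4)*(h - 2)*(h + 2)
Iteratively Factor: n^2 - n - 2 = (n - 2)*(n + 1)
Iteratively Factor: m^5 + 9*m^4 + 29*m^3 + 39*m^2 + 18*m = (m + 3)*(m^4 + 6*m^3 + 11*m^2 + 6*m) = (m + 1)*(m + 3)*(m^3 + 5*m^2 + 6*m) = (m + 1)*(m + 2)*(m + 3)*(m^2 + 3*m) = (m + 1)*(m + 2)*(m + 3)^2*(m)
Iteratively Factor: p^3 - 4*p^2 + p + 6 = (p - 3)*(p^2 - p - 2) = (p - 3)*(p - 2)*(p + 1)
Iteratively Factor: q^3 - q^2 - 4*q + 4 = (q + 2)*(q^2 - 3*q + 2) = (q - 2)*(q + 2)*(q - 1)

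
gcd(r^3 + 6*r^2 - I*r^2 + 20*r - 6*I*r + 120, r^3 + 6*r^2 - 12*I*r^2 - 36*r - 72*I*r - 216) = r + 6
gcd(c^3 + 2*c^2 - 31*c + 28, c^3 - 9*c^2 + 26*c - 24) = c - 4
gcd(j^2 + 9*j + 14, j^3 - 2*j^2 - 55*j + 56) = j + 7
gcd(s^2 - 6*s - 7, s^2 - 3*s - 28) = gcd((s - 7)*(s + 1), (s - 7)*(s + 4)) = s - 7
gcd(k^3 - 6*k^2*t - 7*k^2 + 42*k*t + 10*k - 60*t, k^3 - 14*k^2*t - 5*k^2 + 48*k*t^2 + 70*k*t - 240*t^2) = -k^2 + 6*k*t + 5*k - 30*t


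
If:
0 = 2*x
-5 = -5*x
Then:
No Solution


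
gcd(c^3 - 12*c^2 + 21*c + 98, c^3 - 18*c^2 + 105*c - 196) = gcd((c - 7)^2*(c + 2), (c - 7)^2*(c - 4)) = c^2 - 14*c + 49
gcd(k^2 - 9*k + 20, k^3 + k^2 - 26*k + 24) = k - 4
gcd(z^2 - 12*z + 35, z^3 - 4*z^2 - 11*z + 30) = z - 5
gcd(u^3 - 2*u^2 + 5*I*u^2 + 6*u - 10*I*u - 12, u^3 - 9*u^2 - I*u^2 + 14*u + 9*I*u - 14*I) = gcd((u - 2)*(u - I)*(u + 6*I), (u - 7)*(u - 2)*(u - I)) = u^2 + u*(-2 - I) + 2*I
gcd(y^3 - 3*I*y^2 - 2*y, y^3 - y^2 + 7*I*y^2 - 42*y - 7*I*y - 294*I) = 1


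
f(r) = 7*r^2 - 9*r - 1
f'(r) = 14*r - 9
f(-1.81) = 38.22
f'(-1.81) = -34.34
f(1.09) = -2.49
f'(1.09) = 6.26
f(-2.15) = 50.71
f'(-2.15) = -39.10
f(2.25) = 14.19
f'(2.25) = 22.50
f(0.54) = -3.82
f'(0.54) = -1.44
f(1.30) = -0.87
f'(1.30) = 9.20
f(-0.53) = 5.74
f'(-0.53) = -16.42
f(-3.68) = 126.92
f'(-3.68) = -60.52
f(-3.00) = 89.00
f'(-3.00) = -51.00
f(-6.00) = 305.00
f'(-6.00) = -93.00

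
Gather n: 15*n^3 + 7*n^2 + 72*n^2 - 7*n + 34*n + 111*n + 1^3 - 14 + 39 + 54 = 15*n^3 + 79*n^2 + 138*n + 80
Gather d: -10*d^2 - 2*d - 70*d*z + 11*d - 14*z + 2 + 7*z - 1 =-10*d^2 + d*(9 - 70*z) - 7*z + 1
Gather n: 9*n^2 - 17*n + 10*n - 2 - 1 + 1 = 9*n^2 - 7*n - 2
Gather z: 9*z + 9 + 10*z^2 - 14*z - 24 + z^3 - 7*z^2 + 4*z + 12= z^3 + 3*z^2 - z - 3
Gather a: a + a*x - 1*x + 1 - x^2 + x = a*(x + 1) - x^2 + 1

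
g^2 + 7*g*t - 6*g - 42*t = (g - 6)*(g + 7*t)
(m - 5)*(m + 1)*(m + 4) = m^3 - 21*m - 20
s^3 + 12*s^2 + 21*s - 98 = (s - 2)*(s + 7)^2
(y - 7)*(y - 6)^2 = y^3 - 19*y^2 + 120*y - 252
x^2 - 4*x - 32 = (x - 8)*(x + 4)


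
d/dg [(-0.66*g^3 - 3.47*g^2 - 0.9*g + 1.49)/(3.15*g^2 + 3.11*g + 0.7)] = (-2.079*g^4 - 4.1052*g^3 - 9.3427*g^2 - 14.245*g - 5.2639)/(9.9225*g^4 + 19.593*g^3 + 14.0821*g^2 + 4.354*g + 0.49)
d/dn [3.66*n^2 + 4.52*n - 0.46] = 7.32*n + 4.52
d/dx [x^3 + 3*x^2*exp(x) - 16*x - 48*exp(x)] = 3*x^2*exp(x) + 3*x^2 + 6*x*exp(x) - 48*exp(x) - 16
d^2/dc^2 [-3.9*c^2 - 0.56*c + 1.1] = -7.80000000000000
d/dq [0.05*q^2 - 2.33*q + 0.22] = 0.1*q - 2.33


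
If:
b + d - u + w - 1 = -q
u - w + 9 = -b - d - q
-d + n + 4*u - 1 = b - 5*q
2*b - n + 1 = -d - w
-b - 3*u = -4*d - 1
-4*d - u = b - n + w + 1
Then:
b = -175/67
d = -59/67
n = -5/67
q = -34/67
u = 2/67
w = 337/67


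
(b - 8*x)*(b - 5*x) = b^2 - 13*b*x + 40*x^2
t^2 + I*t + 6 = (t - 2*I)*(t + 3*I)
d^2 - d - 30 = (d - 6)*(d + 5)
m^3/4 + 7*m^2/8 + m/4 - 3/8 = (m/4 + 1/4)*(m - 1/2)*(m + 3)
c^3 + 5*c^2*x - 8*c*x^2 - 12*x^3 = (c - 2*x)*(c + x)*(c + 6*x)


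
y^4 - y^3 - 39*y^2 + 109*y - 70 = (y - 5)*(y - 2)*(y - 1)*(y + 7)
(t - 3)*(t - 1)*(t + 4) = t^3 - 13*t + 12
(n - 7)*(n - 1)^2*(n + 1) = n^4 - 8*n^3 + 6*n^2 + 8*n - 7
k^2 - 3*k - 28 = (k - 7)*(k + 4)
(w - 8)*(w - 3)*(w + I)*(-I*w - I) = -I*w^4 + w^3 + 10*I*w^3 - 10*w^2 - 13*I*w^2 + 13*w - 24*I*w + 24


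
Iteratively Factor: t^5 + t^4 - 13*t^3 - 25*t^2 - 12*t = (t)*(t^4 + t^3 - 13*t^2 - 25*t - 12) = t*(t + 1)*(t^3 - 13*t - 12) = t*(t - 4)*(t + 1)*(t^2 + 4*t + 3) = t*(t - 4)*(t + 1)^2*(t + 3)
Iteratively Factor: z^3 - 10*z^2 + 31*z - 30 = (z - 3)*(z^2 - 7*z + 10) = (z - 5)*(z - 3)*(z - 2)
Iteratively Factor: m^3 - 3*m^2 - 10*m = (m + 2)*(m^2 - 5*m) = (m - 5)*(m + 2)*(m)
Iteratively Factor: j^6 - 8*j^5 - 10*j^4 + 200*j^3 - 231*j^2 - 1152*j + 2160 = (j + 3)*(j^5 - 11*j^4 + 23*j^3 + 131*j^2 - 624*j + 720) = (j - 3)*(j + 3)*(j^4 - 8*j^3 - j^2 + 128*j - 240) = (j - 5)*(j - 3)*(j + 3)*(j^3 - 3*j^2 - 16*j + 48) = (j - 5)*(j - 3)^2*(j + 3)*(j^2 - 16) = (j - 5)*(j - 4)*(j - 3)^2*(j + 3)*(j + 4)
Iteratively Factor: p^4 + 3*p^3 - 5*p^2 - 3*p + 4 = (p + 4)*(p^3 - p^2 - p + 1) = (p - 1)*(p + 4)*(p^2 - 1) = (p - 1)^2*(p + 4)*(p + 1)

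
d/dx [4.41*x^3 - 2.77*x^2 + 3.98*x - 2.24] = 13.23*x^2 - 5.54*x + 3.98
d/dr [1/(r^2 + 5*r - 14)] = (-2*r - 5)/(r^2 + 5*r - 14)^2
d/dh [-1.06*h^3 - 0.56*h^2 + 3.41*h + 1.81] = -3.18*h^2 - 1.12*h + 3.41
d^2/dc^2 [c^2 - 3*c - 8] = 2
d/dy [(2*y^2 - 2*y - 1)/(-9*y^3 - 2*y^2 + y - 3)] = (18*y^4 - 36*y^3 - 29*y^2 - 16*y + 7)/(81*y^6 + 36*y^5 - 14*y^4 + 50*y^3 + 13*y^2 - 6*y + 9)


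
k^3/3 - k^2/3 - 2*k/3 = k*(k/3 + 1/3)*(k - 2)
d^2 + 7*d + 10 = (d + 2)*(d + 5)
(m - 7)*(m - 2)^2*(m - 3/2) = m^4 - 25*m^3/2 + 97*m^2/2 - 76*m + 42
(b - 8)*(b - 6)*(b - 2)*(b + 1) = b^4 - 15*b^3 + 60*b^2 - 20*b - 96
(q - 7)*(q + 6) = q^2 - q - 42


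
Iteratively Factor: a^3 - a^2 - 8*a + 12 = (a + 3)*(a^2 - 4*a + 4) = (a - 2)*(a + 3)*(a - 2)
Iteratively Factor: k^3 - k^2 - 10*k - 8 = (k - 4)*(k^2 + 3*k + 2) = (k - 4)*(k + 1)*(k + 2)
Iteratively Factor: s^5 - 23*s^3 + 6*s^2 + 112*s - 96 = (s - 1)*(s^4 + s^3 - 22*s^2 - 16*s + 96) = (s - 1)*(s + 3)*(s^3 - 2*s^2 - 16*s + 32) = (s - 1)*(s + 3)*(s + 4)*(s^2 - 6*s + 8) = (s - 2)*(s - 1)*(s + 3)*(s + 4)*(s - 4)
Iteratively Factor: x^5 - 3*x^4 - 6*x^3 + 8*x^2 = (x + 2)*(x^4 - 5*x^3 + 4*x^2) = (x - 1)*(x + 2)*(x^3 - 4*x^2) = x*(x - 1)*(x + 2)*(x^2 - 4*x) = x*(x - 4)*(x - 1)*(x + 2)*(x)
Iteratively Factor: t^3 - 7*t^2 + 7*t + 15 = (t - 5)*(t^2 - 2*t - 3) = (t - 5)*(t + 1)*(t - 3)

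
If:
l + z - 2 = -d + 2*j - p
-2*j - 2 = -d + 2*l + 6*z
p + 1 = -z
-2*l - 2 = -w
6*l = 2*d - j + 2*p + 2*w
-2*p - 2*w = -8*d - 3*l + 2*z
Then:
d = 37/63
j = 1/7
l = 170/63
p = 23/126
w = 466/63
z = -149/126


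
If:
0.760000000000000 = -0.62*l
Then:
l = -1.23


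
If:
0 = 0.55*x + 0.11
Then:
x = -0.20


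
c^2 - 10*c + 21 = (c - 7)*(c - 3)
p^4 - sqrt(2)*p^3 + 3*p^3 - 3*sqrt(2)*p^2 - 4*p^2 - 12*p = p*(p + 3)*(p - 2*sqrt(2))*(p + sqrt(2))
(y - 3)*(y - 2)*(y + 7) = y^3 + 2*y^2 - 29*y + 42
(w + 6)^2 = w^2 + 12*w + 36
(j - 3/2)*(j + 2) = j^2 + j/2 - 3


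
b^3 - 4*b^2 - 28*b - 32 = (b - 8)*(b + 2)^2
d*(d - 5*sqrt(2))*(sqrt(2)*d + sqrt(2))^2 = 2*d^4 - 10*sqrt(2)*d^3 + 4*d^3 - 20*sqrt(2)*d^2 + 2*d^2 - 10*sqrt(2)*d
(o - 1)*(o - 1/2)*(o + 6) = o^3 + 9*o^2/2 - 17*o/2 + 3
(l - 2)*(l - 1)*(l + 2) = l^3 - l^2 - 4*l + 4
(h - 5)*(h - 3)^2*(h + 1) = h^4 - 10*h^3 + 28*h^2 - 6*h - 45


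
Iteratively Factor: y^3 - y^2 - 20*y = (y - 5)*(y^2 + 4*y) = y*(y - 5)*(y + 4)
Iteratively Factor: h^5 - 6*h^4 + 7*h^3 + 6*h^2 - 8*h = (h - 1)*(h^4 - 5*h^3 + 2*h^2 + 8*h) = (h - 2)*(h - 1)*(h^3 - 3*h^2 - 4*h) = (h - 4)*(h - 2)*(h - 1)*(h^2 + h) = (h - 4)*(h - 2)*(h - 1)*(h + 1)*(h)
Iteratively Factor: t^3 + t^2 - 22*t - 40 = (t - 5)*(t^2 + 6*t + 8) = (t - 5)*(t + 4)*(t + 2)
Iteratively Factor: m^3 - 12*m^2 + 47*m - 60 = (m - 4)*(m^2 - 8*m + 15) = (m - 5)*(m - 4)*(m - 3)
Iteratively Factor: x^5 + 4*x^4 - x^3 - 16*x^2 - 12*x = (x + 1)*(x^4 + 3*x^3 - 4*x^2 - 12*x) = (x + 1)*(x + 3)*(x^3 - 4*x) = (x + 1)*(x + 2)*(x + 3)*(x^2 - 2*x) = (x - 2)*(x + 1)*(x + 2)*(x + 3)*(x)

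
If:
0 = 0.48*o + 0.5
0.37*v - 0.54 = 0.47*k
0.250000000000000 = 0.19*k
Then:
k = 1.32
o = -1.04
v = 3.13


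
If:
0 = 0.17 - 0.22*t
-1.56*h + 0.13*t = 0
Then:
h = 0.06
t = 0.77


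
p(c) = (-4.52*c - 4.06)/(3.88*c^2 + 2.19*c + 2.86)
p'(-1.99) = 0.01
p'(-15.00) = 0.00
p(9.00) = -0.13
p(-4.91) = 0.21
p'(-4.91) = 0.04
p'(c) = (-7.76*c - 2.19)*(-4.52*c - 4.06)/(3.88*c^2 + 2.19*c + 2.86)^2 - 4.52/(3.88*c^2 + 2.19*c + 2.86)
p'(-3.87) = 0.05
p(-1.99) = 0.36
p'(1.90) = 0.27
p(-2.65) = 0.33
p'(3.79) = 0.08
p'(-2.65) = 0.06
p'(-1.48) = -0.19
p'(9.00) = 0.01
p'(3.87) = 0.08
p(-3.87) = 0.26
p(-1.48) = 0.32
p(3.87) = -0.31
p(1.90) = -0.60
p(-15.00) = 0.08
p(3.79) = -0.32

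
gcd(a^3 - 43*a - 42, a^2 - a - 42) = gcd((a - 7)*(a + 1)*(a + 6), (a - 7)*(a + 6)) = a^2 - a - 42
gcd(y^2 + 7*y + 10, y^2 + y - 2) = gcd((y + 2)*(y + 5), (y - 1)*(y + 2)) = y + 2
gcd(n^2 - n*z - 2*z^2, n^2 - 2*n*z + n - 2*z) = -n + 2*z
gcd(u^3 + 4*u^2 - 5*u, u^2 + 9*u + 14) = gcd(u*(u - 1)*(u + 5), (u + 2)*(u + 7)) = 1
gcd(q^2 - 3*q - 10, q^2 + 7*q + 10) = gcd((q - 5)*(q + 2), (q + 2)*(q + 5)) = q + 2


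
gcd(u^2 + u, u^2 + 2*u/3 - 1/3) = u + 1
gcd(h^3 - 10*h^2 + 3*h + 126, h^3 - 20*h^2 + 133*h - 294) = h^2 - 13*h + 42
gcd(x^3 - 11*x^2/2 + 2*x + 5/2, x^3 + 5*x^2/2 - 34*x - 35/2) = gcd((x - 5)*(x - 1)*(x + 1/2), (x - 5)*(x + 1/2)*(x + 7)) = x^2 - 9*x/2 - 5/2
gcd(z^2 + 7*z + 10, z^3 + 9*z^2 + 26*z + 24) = z + 2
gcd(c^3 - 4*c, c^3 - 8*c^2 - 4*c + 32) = c^2 - 4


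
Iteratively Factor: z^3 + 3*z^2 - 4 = (z + 2)*(z^2 + z - 2) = (z - 1)*(z + 2)*(z + 2)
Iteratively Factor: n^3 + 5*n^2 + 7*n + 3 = (n + 1)*(n^2 + 4*n + 3) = (n + 1)^2*(n + 3)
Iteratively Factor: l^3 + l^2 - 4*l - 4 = (l + 1)*(l^2 - 4) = (l + 1)*(l + 2)*(l - 2)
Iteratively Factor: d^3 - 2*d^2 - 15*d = (d + 3)*(d^2 - 5*d) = (d - 5)*(d + 3)*(d)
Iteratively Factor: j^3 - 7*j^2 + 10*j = (j - 5)*(j^2 - 2*j) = j*(j - 5)*(j - 2)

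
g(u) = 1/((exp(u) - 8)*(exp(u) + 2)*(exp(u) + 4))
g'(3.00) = 0.00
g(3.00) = 0.00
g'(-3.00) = 0.00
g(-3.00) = -0.02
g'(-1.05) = 0.00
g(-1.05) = -0.01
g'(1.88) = -0.02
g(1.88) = -0.01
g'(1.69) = -0.00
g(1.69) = -0.01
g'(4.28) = -0.00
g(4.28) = 0.00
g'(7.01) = -0.00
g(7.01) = 0.00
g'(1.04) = 0.00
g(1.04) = -0.01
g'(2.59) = -0.00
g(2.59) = 0.00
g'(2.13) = -0.41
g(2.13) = 0.02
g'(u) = -exp(u)/((exp(u) - 8)*(exp(u) + 2)*(exp(u) + 4)^2) - exp(u)/((exp(u) - 8)*(exp(u) + 2)^2*(exp(u) + 4)) - exp(u)/((exp(u) - 8)^2*(exp(u) + 2)*(exp(u) + 4))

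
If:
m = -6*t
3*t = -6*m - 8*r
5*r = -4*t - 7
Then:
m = 336/197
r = -231/197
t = -56/197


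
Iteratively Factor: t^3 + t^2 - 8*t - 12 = (t + 2)*(t^2 - t - 6) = (t + 2)^2*(t - 3)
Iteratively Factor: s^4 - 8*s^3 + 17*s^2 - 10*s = (s - 2)*(s^3 - 6*s^2 + 5*s) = (s - 2)*(s - 1)*(s^2 - 5*s) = (s - 5)*(s - 2)*(s - 1)*(s)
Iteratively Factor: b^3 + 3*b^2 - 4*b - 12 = (b - 2)*(b^2 + 5*b + 6) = (b - 2)*(b + 3)*(b + 2)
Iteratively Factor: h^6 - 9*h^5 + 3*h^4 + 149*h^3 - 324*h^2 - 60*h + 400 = (h + 4)*(h^5 - 13*h^4 + 55*h^3 - 71*h^2 - 40*h + 100) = (h + 1)*(h + 4)*(h^4 - 14*h^3 + 69*h^2 - 140*h + 100) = (h - 2)*(h + 1)*(h + 4)*(h^3 - 12*h^2 + 45*h - 50) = (h - 5)*(h - 2)*(h + 1)*(h + 4)*(h^2 - 7*h + 10) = (h - 5)^2*(h - 2)*(h + 1)*(h + 4)*(h - 2)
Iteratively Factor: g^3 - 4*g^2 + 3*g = (g - 1)*(g^2 - 3*g) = g*(g - 1)*(g - 3)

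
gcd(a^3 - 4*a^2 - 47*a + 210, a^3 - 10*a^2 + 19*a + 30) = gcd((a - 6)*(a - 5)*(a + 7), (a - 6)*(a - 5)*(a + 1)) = a^2 - 11*a + 30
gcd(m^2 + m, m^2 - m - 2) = m + 1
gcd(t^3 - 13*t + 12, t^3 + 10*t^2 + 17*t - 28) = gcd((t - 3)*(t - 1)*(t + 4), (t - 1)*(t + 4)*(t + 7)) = t^2 + 3*t - 4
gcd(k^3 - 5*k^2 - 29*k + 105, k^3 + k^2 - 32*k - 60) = k + 5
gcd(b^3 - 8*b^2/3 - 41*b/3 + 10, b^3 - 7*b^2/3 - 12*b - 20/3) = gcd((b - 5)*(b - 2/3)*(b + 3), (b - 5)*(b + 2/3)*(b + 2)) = b - 5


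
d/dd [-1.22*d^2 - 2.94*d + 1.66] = -2.44*d - 2.94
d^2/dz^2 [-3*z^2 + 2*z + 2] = -6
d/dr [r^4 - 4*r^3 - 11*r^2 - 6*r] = 4*r^3 - 12*r^2 - 22*r - 6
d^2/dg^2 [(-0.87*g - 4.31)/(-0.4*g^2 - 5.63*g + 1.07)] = ((0.8*g + 5.63)*(0.87*g + 4.31)*(1.6*g + 11.26) - (2.088*g + 13.2442)*(0.4*g^2 + 5.63*g - 1.07))/(0.4*g^2 + 5.63*g - 1.07)^3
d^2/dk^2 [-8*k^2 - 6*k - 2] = -16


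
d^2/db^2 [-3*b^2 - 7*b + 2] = -6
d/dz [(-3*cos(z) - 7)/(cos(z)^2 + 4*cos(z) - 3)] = (3*sin(z)^2 - 14*cos(z) - 40)*sin(z)/(cos(z)^2 + 4*cos(z) - 3)^2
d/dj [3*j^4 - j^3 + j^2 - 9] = j*(12*j^2 - 3*j + 2)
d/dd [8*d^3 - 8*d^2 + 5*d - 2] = 24*d^2 - 16*d + 5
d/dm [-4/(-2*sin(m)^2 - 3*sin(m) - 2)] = -4*(4*sin(m) + 3)*cos(m)/(3*sin(m) - cos(2*m) + 3)^2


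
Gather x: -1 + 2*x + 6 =2*x + 5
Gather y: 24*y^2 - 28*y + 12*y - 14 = 24*y^2 - 16*y - 14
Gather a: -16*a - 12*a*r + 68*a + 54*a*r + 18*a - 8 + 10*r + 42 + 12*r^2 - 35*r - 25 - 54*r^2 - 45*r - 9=a*(42*r + 70) - 42*r^2 - 70*r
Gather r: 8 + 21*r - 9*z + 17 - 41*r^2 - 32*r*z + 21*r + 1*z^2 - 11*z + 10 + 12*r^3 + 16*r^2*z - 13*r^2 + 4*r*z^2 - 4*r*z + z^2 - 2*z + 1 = 12*r^3 + r^2*(16*z - 54) + r*(4*z^2 - 36*z + 42) + 2*z^2 - 22*z + 36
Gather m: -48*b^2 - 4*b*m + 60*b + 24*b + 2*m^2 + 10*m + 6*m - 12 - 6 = -48*b^2 + 84*b + 2*m^2 + m*(16 - 4*b) - 18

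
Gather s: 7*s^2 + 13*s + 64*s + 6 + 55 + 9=7*s^2 + 77*s + 70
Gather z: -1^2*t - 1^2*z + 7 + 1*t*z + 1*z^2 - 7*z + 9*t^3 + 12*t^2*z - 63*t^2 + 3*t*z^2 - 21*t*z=9*t^3 - 63*t^2 - t + z^2*(3*t + 1) + z*(12*t^2 - 20*t - 8) + 7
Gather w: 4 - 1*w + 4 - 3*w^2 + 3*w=-3*w^2 + 2*w + 8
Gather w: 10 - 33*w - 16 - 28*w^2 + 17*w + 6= -28*w^2 - 16*w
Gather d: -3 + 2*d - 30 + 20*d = 22*d - 33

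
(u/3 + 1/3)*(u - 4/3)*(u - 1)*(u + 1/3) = u^4/3 - u^3/3 - 13*u^2/27 + u/3 + 4/27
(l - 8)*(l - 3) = l^2 - 11*l + 24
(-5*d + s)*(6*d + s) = -30*d^2 + d*s + s^2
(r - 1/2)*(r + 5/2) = r^2 + 2*r - 5/4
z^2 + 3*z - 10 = (z - 2)*(z + 5)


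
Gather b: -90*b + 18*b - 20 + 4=-72*b - 16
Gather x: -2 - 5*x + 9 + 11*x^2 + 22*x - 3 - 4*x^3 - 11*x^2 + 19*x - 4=-4*x^3 + 36*x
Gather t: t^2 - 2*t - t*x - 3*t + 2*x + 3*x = t^2 + t*(-x - 5) + 5*x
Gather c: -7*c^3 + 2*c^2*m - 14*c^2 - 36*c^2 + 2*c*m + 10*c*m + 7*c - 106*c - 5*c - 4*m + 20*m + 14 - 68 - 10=-7*c^3 + c^2*(2*m - 50) + c*(12*m - 104) + 16*m - 64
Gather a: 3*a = 3*a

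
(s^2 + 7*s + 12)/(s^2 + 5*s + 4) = (s + 3)/(s + 1)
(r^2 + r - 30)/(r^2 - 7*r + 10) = (r + 6)/(r - 2)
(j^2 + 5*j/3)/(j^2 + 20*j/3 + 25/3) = j/(j + 5)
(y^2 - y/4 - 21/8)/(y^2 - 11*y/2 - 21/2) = (y - 7/4)/(y - 7)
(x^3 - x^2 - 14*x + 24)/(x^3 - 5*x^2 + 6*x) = (x + 4)/x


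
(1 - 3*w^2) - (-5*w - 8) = -3*w^2 + 5*w + 9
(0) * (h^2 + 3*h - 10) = 0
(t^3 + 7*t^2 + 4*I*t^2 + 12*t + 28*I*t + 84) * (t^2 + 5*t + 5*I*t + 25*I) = t^5 + 12*t^4 + 9*I*t^4 + 27*t^3 + 108*I*t^3 - 96*t^2 + 375*I*t^2 - 280*t + 720*I*t + 2100*I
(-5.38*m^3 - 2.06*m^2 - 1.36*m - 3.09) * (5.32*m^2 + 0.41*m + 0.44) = -28.6216*m^5 - 13.165*m^4 - 10.447*m^3 - 17.9028*m^2 - 1.8653*m - 1.3596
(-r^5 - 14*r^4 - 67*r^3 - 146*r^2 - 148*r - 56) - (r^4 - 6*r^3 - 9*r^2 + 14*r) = -r^5 - 15*r^4 - 61*r^3 - 137*r^2 - 162*r - 56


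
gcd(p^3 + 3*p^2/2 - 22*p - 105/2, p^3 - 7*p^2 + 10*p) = p - 5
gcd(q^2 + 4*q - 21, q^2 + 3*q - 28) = q + 7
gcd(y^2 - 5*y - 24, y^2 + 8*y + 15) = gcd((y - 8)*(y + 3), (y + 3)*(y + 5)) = y + 3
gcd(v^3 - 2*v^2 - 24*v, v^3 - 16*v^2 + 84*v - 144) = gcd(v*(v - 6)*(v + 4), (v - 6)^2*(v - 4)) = v - 6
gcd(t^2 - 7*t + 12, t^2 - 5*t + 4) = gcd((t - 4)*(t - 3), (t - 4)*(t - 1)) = t - 4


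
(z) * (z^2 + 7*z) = z^3 + 7*z^2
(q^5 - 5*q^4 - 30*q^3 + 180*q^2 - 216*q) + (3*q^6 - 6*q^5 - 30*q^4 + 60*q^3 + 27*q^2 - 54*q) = 3*q^6 - 5*q^5 - 35*q^4 + 30*q^3 + 207*q^2 - 270*q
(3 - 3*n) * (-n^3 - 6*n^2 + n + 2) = 3*n^4 + 15*n^3 - 21*n^2 - 3*n + 6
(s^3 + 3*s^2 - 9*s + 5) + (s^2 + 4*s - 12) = s^3 + 4*s^2 - 5*s - 7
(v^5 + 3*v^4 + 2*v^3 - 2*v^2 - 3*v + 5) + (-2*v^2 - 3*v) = v^5 + 3*v^4 + 2*v^3 - 4*v^2 - 6*v + 5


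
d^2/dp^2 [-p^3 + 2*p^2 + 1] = 4 - 6*p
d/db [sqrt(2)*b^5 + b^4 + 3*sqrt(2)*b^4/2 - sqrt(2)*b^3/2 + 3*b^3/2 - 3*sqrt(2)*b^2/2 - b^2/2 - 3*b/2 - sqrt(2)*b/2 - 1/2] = 5*sqrt(2)*b^4 + 4*b^3 + 6*sqrt(2)*b^3 - 3*sqrt(2)*b^2/2 + 9*b^2/2 - 3*sqrt(2)*b - b - 3/2 - sqrt(2)/2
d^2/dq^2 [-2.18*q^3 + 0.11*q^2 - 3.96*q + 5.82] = 0.22 - 13.08*q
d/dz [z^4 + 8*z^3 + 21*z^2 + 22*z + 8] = 4*z^3 + 24*z^2 + 42*z + 22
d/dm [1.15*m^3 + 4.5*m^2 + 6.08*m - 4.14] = 3.45*m^2 + 9.0*m + 6.08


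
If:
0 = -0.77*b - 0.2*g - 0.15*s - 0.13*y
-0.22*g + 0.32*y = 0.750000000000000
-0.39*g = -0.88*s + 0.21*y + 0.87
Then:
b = 0.987207523881078 - 0.718699688741011*y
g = 1.45454545454545*y - 3.40909090909091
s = 0.883264462809917*y - 0.522210743801653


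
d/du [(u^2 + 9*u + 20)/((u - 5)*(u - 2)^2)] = (-u^3 - 20*u^2 + 5*u + 330)/(u^5 - 16*u^4 + 97*u^3 - 278*u^2 + 380*u - 200)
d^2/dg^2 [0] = 0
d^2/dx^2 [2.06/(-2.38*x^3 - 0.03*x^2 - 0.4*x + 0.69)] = ((29.4168*x + 0.1236)*(2.38*x^3 + 0.03*x^2 + 0.4*x - 0.69) - 2.06*(7.14*x^2 + 0.06*x + 0.4)*(14.28*x^2 + 0.12*x + 0.8))/(2.38*x^3 + 0.03*x^2 + 0.4*x - 0.69)^3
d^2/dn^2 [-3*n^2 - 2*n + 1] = -6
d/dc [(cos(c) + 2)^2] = -2*(cos(c) + 2)*sin(c)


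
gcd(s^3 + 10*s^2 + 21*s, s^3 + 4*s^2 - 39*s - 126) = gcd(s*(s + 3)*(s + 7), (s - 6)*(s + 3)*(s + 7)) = s^2 + 10*s + 21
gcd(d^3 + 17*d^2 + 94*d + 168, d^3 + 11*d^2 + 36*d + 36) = d + 6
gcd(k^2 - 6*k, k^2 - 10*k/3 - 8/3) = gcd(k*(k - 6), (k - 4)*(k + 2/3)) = 1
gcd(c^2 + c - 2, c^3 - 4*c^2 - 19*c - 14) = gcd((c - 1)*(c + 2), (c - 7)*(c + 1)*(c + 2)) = c + 2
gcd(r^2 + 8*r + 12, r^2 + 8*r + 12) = r^2 + 8*r + 12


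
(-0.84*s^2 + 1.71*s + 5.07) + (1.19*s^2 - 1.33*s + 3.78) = 0.35*s^2 + 0.38*s + 8.85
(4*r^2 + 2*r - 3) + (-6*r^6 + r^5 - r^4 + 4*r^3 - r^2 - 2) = -6*r^6 + r^5 - r^4 + 4*r^3 + 3*r^2 + 2*r - 5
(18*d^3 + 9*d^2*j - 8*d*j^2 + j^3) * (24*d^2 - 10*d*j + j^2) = 432*d^5 + 36*d^4*j - 264*d^3*j^2 + 113*d^2*j^3 - 18*d*j^4 + j^5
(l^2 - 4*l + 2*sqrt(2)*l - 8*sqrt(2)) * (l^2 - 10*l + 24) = l^4 - 14*l^3 + 2*sqrt(2)*l^3 - 28*sqrt(2)*l^2 + 64*l^2 - 96*l + 128*sqrt(2)*l - 192*sqrt(2)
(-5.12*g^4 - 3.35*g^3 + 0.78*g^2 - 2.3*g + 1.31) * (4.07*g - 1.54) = -20.8384*g^5 - 5.7497*g^4 + 8.3336*g^3 - 10.5622*g^2 + 8.8737*g - 2.0174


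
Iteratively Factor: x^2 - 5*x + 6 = (x - 2)*(x - 3)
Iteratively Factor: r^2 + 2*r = (r + 2)*(r)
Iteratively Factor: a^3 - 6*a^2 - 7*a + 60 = (a - 4)*(a^2 - 2*a - 15) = (a - 5)*(a - 4)*(a + 3)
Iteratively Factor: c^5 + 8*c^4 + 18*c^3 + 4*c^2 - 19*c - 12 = (c + 1)*(c^4 + 7*c^3 + 11*c^2 - 7*c - 12) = (c + 1)^2*(c^3 + 6*c^2 + 5*c - 12) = (c - 1)*(c + 1)^2*(c^2 + 7*c + 12) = (c - 1)*(c + 1)^2*(c + 3)*(c + 4)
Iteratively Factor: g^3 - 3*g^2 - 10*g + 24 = (g - 2)*(g^2 - g - 12) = (g - 4)*(g - 2)*(g + 3)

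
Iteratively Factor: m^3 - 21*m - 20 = (m + 4)*(m^2 - 4*m - 5) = (m + 1)*(m + 4)*(m - 5)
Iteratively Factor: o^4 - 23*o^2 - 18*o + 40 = (o + 4)*(o^3 - 4*o^2 - 7*o + 10) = (o - 5)*(o + 4)*(o^2 + o - 2) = (o - 5)*(o + 2)*(o + 4)*(o - 1)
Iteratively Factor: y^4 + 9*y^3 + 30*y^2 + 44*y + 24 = (y + 2)*(y^3 + 7*y^2 + 16*y + 12) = (y + 2)^2*(y^2 + 5*y + 6) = (y + 2)^3*(y + 3)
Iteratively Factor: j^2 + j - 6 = (j + 3)*(j - 2)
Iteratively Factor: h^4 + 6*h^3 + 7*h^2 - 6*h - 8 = (h + 4)*(h^3 + 2*h^2 - h - 2) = (h + 2)*(h + 4)*(h^2 - 1) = (h + 1)*(h + 2)*(h + 4)*(h - 1)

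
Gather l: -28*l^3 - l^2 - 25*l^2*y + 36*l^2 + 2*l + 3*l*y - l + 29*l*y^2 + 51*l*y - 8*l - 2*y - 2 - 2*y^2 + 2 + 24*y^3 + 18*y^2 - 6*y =-28*l^3 + l^2*(35 - 25*y) + l*(29*y^2 + 54*y - 7) + 24*y^3 + 16*y^2 - 8*y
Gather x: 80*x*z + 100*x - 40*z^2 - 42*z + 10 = x*(80*z + 100) - 40*z^2 - 42*z + 10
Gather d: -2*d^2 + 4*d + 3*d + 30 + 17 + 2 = -2*d^2 + 7*d + 49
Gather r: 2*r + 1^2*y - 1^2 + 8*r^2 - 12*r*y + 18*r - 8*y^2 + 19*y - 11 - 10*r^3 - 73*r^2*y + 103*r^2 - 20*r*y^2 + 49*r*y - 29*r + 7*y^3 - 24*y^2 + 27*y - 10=-10*r^3 + r^2*(111 - 73*y) + r*(-20*y^2 + 37*y - 9) + 7*y^3 - 32*y^2 + 47*y - 22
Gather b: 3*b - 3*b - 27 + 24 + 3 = 0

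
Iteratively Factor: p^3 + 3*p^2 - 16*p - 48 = (p + 4)*(p^2 - p - 12) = (p + 3)*(p + 4)*(p - 4)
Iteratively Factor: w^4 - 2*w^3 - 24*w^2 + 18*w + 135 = (w - 3)*(w^3 + w^2 - 21*w - 45) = (w - 5)*(w - 3)*(w^2 + 6*w + 9) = (w - 5)*(w - 3)*(w + 3)*(w + 3)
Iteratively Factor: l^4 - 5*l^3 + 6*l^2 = (l - 2)*(l^3 - 3*l^2) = l*(l - 2)*(l^2 - 3*l) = l^2*(l - 2)*(l - 3)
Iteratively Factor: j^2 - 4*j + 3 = (j - 3)*(j - 1)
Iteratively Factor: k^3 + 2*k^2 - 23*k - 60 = (k - 5)*(k^2 + 7*k + 12) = (k - 5)*(k + 3)*(k + 4)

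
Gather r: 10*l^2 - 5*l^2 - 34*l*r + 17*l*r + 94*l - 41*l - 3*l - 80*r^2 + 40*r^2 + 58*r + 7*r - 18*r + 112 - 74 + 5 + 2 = 5*l^2 + 50*l - 40*r^2 + r*(47 - 17*l) + 45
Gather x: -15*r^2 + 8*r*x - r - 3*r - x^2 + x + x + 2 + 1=-15*r^2 - 4*r - x^2 + x*(8*r + 2) + 3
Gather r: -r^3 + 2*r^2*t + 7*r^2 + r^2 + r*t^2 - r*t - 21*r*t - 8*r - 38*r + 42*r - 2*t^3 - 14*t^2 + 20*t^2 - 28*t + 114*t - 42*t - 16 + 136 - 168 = -r^3 + r^2*(2*t + 8) + r*(t^2 - 22*t - 4) - 2*t^3 + 6*t^2 + 44*t - 48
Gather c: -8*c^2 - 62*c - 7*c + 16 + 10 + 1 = -8*c^2 - 69*c + 27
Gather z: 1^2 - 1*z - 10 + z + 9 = 0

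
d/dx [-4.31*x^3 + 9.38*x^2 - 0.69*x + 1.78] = -12.93*x^2 + 18.76*x - 0.69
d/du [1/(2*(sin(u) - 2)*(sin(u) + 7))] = -(2*sin(u) + 5)*cos(u)/(2*(sin(u) - 2)^2*(sin(u) + 7)^2)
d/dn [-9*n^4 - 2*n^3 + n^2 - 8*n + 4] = -36*n^3 - 6*n^2 + 2*n - 8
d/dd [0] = 0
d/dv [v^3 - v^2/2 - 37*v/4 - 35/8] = 3*v^2 - v - 37/4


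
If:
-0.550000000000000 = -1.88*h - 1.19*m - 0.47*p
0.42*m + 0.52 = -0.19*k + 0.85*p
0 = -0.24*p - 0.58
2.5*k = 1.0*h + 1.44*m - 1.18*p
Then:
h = 4.66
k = -0.42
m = -5.94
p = -2.42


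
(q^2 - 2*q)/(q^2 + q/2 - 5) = 2*q/(2*q + 5)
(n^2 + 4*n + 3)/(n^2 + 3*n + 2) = (n + 3)/(n + 2)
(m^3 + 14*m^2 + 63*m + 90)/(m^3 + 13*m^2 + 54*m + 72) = (m + 5)/(m + 4)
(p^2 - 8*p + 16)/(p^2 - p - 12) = (p - 4)/(p + 3)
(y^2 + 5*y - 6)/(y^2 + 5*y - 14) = (y^2 + 5*y - 6)/(y^2 + 5*y - 14)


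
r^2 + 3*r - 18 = (r - 3)*(r + 6)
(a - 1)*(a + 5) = a^2 + 4*a - 5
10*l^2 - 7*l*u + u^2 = (-5*l + u)*(-2*l + u)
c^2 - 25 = (c - 5)*(c + 5)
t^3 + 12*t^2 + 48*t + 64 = (t + 4)^3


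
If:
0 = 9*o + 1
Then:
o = -1/9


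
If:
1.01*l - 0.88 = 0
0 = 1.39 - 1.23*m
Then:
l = 0.87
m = 1.13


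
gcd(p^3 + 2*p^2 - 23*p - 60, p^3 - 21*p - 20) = p^2 - p - 20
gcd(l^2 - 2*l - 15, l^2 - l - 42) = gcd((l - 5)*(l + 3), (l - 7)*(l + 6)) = 1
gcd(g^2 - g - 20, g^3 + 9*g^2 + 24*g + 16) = g + 4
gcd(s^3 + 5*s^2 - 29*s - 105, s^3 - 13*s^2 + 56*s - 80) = s - 5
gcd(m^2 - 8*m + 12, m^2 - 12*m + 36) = m - 6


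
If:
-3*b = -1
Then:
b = 1/3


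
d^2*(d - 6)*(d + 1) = d^4 - 5*d^3 - 6*d^2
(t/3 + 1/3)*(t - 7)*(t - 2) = t^3/3 - 8*t^2/3 + 5*t/3 + 14/3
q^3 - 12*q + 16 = (q - 2)^2*(q + 4)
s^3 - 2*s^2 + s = s*(s - 1)^2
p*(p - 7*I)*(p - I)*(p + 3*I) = p^4 - 5*I*p^3 + 17*p^2 - 21*I*p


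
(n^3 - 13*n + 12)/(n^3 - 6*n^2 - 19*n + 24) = (n^2 + n - 12)/(n^2 - 5*n - 24)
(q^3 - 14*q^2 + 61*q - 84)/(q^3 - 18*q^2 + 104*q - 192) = (q^2 - 10*q + 21)/(q^2 - 14*q + 48)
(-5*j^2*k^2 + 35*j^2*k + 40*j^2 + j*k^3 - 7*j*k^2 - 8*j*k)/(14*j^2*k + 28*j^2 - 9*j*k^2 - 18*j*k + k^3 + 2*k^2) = j*(-5*j*k^2 + 35*j*k + 40*j + k^3 - 7*k^2 - 8*k)/(14*j^2*k + 28*j^2 - 9*j*k^2 - 18*j*k + k^3 + 2*k^2)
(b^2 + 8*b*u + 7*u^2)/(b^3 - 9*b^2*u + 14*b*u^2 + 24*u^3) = (b + 7*u)/(b^2 - 10*b*u + 24*u^2)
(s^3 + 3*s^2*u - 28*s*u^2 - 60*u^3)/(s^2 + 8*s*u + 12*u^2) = s - 5*u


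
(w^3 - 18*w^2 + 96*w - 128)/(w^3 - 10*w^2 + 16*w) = (w - 8)/w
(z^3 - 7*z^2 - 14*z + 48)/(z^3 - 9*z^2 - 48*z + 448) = (z^2 + z - 6)/(z^2 - z - 56)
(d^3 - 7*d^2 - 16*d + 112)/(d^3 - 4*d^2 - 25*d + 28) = (d - 4)/(d - 1)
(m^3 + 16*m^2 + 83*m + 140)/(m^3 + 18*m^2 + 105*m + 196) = (m + 5)/(m + 7)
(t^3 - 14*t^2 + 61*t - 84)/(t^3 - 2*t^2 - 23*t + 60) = (t - 7)/(t + 5)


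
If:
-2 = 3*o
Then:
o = -2/3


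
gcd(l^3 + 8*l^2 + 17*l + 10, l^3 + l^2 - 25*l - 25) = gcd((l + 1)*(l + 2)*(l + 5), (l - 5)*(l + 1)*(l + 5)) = l^2 + 6*l + 5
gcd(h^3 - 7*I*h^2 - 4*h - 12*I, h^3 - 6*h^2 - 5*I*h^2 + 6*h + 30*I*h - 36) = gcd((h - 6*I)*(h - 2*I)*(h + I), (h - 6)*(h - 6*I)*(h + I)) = h^2 - 5*I*h + 6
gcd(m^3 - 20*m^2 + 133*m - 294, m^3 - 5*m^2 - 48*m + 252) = m - 6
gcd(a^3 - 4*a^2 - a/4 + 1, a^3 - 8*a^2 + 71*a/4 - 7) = a^2 - 9*a/2 + 2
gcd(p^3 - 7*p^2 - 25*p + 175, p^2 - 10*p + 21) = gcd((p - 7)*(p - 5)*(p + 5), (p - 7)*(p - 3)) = p - 7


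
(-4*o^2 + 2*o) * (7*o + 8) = -28*o^3 - 18*o^2 + 16*o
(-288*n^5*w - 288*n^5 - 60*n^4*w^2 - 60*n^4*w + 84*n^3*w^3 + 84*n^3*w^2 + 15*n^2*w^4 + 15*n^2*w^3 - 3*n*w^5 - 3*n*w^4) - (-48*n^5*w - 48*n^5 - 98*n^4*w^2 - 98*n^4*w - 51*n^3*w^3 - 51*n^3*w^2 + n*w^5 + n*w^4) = -240*n^5*w - 240*n^5 + 38*n^4*w^2 + 38*n^4*w + 135*n^3*w^3 + 135*n^3*w^2 + 15*n^2*w^4 + 15*n^2*w^3 - 4*n*w^5 - 4*n*w^4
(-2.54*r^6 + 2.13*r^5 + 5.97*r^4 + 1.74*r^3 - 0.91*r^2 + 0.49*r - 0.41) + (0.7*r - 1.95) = -2.54*r^6 + 2.13*r^5 + 5.97*r^4 + 1.74*r^3 - 0.91*r^2 + 1.19*r - 2.36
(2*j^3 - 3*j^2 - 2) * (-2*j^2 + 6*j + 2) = -4*j^5 + 18*j^4 - 14*j^3 - 2*j^2 - 12*j - 4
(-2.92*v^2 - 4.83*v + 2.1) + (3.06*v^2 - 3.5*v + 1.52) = 0.14*v^2 - 8.33*v + 3.62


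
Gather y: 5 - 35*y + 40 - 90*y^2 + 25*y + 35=-90*y^2 - 10*y + 80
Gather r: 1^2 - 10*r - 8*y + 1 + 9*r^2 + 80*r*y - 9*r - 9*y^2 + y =9*r^2 + r*(80*y - 19) - 9*y^2 - 7*y + 2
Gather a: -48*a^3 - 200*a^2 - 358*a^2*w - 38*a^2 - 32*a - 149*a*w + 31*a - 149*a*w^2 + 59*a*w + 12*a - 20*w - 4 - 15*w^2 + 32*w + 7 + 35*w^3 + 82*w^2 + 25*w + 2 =-48*a^3 + a^2*(-358*w - 238) + a*(-149*w^2 - 90*w + 11) + 35*w^3 + 67*w^2 + 37*w + 5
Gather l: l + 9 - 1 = l + 8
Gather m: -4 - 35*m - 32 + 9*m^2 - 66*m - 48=9*m^2 - 101*m - 84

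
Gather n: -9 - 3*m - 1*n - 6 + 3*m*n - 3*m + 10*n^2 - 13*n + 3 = -6*m + 10*n^2 + n*(3*m - 14) - 12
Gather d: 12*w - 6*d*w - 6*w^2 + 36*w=-6*d*w - 6*w^2 + 48*w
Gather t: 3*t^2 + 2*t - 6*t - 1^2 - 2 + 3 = 3*t^2 - 4*t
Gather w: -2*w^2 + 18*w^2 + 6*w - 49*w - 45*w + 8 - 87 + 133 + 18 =16*w^2 - 88*w + 72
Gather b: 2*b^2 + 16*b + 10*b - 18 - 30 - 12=2*b^2 + 26*b - 60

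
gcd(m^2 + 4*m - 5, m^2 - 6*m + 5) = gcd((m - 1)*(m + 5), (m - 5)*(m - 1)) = m - 1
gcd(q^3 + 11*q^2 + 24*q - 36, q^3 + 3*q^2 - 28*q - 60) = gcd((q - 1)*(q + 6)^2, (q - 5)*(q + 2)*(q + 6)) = q + 6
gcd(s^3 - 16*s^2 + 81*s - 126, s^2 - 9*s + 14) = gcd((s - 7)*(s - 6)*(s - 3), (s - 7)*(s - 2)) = s - 7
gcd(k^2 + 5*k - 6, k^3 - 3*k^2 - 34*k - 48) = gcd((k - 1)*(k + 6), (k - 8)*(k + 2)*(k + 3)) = 1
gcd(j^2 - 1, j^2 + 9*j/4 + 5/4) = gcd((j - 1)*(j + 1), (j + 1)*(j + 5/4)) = j + 1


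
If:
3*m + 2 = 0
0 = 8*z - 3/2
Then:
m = -2/3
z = 3/16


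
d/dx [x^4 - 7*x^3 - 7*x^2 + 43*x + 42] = 4*x^3 - 21*x^2 - 14*x + 43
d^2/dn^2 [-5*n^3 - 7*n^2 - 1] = -30*n - 14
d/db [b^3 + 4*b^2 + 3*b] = 3*b^2 + 8*b + 3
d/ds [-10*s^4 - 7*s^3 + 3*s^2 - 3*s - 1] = -40*s^3 - 21*s^2 + 6*s - 3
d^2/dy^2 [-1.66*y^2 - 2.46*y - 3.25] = -3.32000000000000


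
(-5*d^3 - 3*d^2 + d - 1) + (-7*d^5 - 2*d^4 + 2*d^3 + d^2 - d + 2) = -7*d^5 - 2*d^4 - 3*d^3 - 2*d^2 + 1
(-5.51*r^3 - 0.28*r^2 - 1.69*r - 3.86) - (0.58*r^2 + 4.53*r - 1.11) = -5.51*r^3 - 0.86*r^2 - 6.22*r - 2.75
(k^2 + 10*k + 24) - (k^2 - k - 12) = 11*k + 36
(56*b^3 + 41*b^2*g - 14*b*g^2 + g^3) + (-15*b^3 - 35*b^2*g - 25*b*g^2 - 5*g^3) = 41*b^3 + 6*b^2*g - 39*b*g^2 - 4*g^3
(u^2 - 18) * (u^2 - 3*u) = u^4 - 3*u^3 - 18*u^2 + 54*u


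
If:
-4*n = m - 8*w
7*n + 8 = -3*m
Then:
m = -56*w/5 - 32/5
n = 24*w/5 + 8/5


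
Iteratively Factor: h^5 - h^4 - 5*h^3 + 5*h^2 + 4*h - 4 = (h - 2)*(h^4 + h^3 - 3*h^2 - h + 2) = (h - 2)*(h - 1)*(h^3 + 2*h^2 - h - 2) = (h - 2)*(h - 1)*(h + 1)*(h^2 + h - 2) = (h - 2)*(h - 1)*(h + 1)*(h + 2)*(h - 1)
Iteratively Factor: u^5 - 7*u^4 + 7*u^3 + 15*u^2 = (u - 5)*(u^4 - 2*u^3 - 3*u^2) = u*(u - 5)*(u^3 - 2*u^2 - 3*u) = u*(u - 5)*(u - 3)*(u^2 + u) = u^2*(u - 5)*(u - 3)*(u + 1)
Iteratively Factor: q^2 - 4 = (q - 2)*(q + 2)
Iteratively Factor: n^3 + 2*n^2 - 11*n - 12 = (n + 4)*(n^2 - 2*n - 3) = (n + 1)*(n + 4)*(n - 3)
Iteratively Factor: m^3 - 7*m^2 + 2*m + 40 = (m - 4)*(m^2 - 3*m - 10) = (m - 4)*(m + 2)*(m - 5)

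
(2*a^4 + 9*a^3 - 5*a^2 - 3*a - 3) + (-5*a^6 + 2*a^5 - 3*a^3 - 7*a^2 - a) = -5*a^6 + 2*a^5 + 2*a^4 + 6*a^3 - 12*a^2 - 4*a - 3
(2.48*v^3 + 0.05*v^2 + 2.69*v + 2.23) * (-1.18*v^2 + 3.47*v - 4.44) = -2.9264*v^5 + 8.5466*v^4 - 14.0119*v^3 + 6.4809*v^2 - 4.2055*v - 9.9012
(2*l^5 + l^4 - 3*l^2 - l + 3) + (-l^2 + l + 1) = 2*l^5 + l^4 - 4*l^2 + 4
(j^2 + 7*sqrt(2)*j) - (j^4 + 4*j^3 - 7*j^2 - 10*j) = -j^4 - 4*j^3 + 8*j^2 + 7*sqrt(2)*j + 10*j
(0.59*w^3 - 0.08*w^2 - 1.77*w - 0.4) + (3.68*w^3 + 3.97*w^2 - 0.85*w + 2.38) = 4.27*w^3 + 3.89*w^2 - 2.62*w + 1.98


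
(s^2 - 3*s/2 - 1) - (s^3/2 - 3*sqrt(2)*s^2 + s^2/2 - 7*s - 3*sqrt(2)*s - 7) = -s^3/2 + s^2/2 + 3*sqrt(2)*s^2 + 3*sqrt(2)*s + 11*s/2 + 6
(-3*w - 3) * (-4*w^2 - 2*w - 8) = 12*w^3 + 18*w^2 + 30*w + 24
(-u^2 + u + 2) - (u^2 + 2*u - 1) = -2*u^2 - u + 3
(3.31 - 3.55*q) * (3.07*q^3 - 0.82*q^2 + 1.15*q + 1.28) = -10.8985*q^4 + 13.0727*q^3 - 6.7967*q^2 - 0.7375*q + 4.2368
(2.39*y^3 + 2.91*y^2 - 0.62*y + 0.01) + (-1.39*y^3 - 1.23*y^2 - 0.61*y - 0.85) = 1.0*y^3 + 1.68*y^2 - 1.23*y - 0.84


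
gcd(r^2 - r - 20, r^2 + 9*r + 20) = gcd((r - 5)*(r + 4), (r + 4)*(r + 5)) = r + 4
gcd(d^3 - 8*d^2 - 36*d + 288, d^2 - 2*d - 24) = d - 6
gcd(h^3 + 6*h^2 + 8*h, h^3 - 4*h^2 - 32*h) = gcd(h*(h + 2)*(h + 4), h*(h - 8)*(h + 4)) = h^2 + 4*h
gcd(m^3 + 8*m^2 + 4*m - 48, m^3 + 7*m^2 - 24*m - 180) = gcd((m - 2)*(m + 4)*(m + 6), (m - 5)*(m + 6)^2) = m + 6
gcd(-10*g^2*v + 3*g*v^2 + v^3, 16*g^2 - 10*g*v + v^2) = -2*g + v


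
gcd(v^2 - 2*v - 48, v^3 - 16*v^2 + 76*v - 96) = v - 8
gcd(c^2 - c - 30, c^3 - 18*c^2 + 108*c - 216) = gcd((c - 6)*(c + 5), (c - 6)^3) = c - 6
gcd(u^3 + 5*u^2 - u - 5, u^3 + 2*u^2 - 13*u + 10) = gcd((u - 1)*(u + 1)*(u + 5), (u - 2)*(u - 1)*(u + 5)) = u^2 + 4*u - 5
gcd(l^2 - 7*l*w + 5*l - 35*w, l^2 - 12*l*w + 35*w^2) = -l + 7*w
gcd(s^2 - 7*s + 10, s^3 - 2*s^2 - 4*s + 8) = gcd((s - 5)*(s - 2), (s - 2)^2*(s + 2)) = s - 2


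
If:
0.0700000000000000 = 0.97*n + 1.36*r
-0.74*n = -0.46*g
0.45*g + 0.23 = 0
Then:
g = -0.51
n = -0.32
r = 0.28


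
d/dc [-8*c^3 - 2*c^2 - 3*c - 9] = -24*c^2 - 4*c - 3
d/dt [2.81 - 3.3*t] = -3.30000000000000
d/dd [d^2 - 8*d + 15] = 2*d - 8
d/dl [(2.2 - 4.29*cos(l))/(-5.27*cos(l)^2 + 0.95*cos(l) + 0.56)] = (22.6083*cos(l)^2 - 23.188*cos(l) + 4.4924)*sin(l)/(27.7729*cos(l)^4 - 10.013*cos(l)^3 - 4.9999*cos(l)^2 + 1.064*cos(l) + 0.3136)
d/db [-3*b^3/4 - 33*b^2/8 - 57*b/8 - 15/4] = -9*b^2/4 - 33*b/4 - 57/8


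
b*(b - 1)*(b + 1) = b^3 - b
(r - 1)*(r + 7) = r^2 + 6*r - 7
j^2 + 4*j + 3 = (j + 1)*(j + 3)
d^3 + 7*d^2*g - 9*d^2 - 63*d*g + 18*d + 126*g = (d - 6)*(d - 3)*(d + 7*g)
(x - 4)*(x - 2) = x^2 - 6*x + 8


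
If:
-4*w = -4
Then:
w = 1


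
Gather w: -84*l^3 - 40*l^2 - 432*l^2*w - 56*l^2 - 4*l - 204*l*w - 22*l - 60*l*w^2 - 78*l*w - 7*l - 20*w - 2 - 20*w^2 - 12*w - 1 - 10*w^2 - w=-84*l^3 - 96*l^2 - 33*l + w^2*(-60*l - 30) + w*(-432*l^2 - 282*l - 33) - 3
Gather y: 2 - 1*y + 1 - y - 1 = 2 - 2*y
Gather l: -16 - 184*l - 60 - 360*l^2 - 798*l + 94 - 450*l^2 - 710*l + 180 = -810*l^2 - 1692*l + 198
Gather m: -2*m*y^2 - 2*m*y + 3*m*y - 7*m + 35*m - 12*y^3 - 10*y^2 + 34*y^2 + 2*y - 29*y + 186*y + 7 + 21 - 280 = m*(-2*y^2 + y + 28) - 12*y^3 + 24*y^2 + 159*y - 252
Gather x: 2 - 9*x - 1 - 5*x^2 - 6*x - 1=-5*x^2 - 15*x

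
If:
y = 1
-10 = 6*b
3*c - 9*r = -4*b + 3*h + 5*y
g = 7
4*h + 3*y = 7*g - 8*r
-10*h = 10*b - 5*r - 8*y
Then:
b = -5/3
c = 8551/450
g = 7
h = 641/150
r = 271/75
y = 1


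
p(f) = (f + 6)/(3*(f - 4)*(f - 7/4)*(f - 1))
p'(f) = 1/(3*(f - 4)*(f - 7/4)*(f - 1)) - (f + 6)/(3*(f - 4)*(f - 7/4)*(f - 1)^2) - (f + 6)/(3*(f - 4)*(f - 7/4)^2*(f - 1)) - (f + 6)/(3*(f - 4)^2*(f - 7/4)*(f - 1)) = 4*(-8*f^3 - 45*f^2 + 324*f - 334)/(3*(16*f^6 - 216*f^5 + 1137*f^4 - 2978*f^3 + 4113*f^2 - 2856*f + 784))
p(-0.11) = -0.23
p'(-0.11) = -0.43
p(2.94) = -1.22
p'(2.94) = 0.37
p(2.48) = -1.72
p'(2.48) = 2.19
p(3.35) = -1.28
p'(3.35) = -0.76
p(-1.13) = -0.05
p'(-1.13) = -0.06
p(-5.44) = -0.00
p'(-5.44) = -0.00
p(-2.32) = -0.01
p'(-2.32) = -0.01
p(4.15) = 2.98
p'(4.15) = -21.79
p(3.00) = -1.20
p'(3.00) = 0.23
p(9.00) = 0.02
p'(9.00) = -0.00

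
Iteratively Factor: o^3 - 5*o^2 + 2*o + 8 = (o - 4)*(o^2 - o - 2) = (o - 4)*(o + 1)*(o - 2)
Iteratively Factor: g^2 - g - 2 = (g + 1)*(g - 2)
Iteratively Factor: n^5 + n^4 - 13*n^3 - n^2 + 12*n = (n + 4)*(n^4 - 3*n^3 - n^2 + 3*n) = (n - 1)*(n + 4)*(n^3 - 2*n^2 - 3*n) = (n - 1)*(n + 1)*(n + 4)*(n^2 - 3*n) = (n - 3)*(n - 1)*(n + 1)*(n + 4)*(n)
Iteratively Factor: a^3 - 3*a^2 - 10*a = (a + 2)*(a^2 - 5*a) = a*(a + 2)*(a - 5)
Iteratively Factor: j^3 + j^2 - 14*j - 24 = (j + 2)*(j^2 - j - 12) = (j + 2)*(j + 3)*(j - 4)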